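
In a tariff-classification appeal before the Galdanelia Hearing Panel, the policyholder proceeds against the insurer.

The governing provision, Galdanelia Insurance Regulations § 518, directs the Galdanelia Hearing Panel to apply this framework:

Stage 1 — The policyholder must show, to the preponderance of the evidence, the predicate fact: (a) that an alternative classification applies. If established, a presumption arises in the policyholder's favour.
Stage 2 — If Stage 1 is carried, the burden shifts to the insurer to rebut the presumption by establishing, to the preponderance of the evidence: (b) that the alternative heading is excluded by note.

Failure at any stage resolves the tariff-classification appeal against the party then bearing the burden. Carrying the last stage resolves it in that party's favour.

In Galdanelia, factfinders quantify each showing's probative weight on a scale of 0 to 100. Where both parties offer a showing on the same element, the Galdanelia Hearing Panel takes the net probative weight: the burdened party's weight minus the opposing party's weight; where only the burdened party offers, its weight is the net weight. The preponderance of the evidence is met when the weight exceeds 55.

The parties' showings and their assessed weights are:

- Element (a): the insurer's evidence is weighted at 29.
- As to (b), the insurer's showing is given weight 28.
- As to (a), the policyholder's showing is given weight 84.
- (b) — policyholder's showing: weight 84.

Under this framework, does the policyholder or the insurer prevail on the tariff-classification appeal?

insurer

At Stage 1 the policyholder must meet the preponderance of the evidence (weight exceeds 55): on (a) the weight is 84 less the opposing 29 gives net 55, which does not exceed 55, so (a) does not meet the standard.
  The policyholder does not carry Stage 1.
The insurer prevails.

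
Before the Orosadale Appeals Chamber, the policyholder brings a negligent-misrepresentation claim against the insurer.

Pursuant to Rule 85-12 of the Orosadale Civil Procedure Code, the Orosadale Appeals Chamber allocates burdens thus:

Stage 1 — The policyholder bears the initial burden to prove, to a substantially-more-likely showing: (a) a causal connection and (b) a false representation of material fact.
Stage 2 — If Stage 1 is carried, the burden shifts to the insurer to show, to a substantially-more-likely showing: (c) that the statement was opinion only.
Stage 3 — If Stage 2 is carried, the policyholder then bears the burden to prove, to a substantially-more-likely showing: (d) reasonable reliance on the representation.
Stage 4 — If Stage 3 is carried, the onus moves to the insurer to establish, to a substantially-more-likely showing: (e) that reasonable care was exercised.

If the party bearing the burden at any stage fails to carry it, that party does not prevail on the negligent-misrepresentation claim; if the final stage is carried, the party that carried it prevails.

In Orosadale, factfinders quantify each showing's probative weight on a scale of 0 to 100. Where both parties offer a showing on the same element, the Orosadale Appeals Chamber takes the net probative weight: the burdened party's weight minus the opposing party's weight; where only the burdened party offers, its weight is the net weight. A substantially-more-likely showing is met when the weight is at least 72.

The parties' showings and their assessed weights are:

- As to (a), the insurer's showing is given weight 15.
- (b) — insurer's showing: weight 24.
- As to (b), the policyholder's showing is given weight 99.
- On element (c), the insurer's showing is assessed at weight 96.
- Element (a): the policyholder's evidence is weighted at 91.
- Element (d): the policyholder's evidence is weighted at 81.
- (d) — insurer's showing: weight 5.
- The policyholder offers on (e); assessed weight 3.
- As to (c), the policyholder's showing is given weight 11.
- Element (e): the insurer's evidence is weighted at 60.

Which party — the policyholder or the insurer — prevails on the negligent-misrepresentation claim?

At Stage 1 the policyholder must meet a substantially-more-likely showing (weight is at least 72): on (a) the weight is 91 less the opposing 15 gives net 76, ≥ 72, so (a) meets the standard; on (b) the weight is 99 less the opposing 24 gives net 75, which does reach 72, so (b) meets the standard.
  All elements met. The burden passes to the insurer.
At Stage 2 the insurer must meet a substantially-more-likely showing (weight is at least 72): on (c) the weight is 96 less the opposing 11 gives net 85, which does reach 72, so (c) meets the standard.
  All elements met. The burden passes to the policyholder.
At Stage 3 the policyholder must meet a substantially-more-likely showing (weight is at least 72): on (d) the weight is 81 less the opposing 5 gives net 76, ≥ 72, so (d) meets the standard.
  The policyholder carries Stage 3; the insurer now bears the burden.
At Stage 4 the insurer must meet a substantially-more-likely showing (weight is at least 72): on (e) the weight is 60 less the opposing 3 gives net 57, which does not reach 72, so (e) does not meet the standard.
  Not every element is met, so the insurer fails to carry Stage 4.
So the policyholder prevails.

policyholder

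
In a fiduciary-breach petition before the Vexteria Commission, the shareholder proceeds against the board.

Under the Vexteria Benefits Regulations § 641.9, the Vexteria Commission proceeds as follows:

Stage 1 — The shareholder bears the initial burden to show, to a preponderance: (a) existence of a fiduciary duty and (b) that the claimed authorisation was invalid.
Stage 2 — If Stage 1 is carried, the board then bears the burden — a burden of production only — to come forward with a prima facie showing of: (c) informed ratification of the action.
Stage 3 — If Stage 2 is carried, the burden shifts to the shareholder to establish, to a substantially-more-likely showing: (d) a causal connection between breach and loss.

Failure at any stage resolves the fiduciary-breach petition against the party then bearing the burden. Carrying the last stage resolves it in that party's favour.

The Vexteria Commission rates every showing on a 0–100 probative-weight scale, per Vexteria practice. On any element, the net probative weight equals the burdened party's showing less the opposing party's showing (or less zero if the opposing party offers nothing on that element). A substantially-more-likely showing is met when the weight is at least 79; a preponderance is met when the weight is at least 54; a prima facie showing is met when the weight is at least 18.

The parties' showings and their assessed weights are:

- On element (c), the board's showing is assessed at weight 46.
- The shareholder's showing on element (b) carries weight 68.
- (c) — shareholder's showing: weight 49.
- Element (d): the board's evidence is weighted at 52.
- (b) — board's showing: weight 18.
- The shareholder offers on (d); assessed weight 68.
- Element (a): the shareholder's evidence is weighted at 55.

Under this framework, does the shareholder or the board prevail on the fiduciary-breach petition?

Stage 1 (shareholder, a preponderance, weight is at least 54): (a) 55 ≥ 54 — meets; (b) net 68−18=50 < 54 — fails.
  Stage 1 not carried; the shareholder fails its burden.
The analysis ends at Stage 1; the board prevails.

board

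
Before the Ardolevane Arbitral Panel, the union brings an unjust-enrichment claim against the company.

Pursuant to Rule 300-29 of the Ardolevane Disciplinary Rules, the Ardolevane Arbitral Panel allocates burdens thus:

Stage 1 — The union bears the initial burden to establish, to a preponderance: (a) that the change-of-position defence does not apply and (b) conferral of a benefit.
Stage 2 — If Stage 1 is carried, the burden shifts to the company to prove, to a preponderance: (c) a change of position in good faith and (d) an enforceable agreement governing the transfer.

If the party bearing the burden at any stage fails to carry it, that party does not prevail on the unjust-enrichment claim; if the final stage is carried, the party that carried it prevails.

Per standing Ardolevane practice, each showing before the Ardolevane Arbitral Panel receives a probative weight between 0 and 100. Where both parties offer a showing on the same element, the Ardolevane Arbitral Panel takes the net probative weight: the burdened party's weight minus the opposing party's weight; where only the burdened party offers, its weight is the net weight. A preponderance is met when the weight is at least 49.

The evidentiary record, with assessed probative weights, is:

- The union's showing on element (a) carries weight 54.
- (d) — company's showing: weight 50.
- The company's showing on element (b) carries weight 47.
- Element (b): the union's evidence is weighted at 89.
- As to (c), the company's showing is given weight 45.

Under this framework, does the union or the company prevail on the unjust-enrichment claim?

company

At Stage 1 the union must meet a preponderance (weight is at least 49): on (a) the weight is 54, ≥ 49, so (a) meets the standard; on (b) the weight is 89 less the opposing 47 gives net 42, < 49, so (b) does not meet the standard.
  The union does not carry Stage 1.
The analysis ends at Stage 1; the company prevails.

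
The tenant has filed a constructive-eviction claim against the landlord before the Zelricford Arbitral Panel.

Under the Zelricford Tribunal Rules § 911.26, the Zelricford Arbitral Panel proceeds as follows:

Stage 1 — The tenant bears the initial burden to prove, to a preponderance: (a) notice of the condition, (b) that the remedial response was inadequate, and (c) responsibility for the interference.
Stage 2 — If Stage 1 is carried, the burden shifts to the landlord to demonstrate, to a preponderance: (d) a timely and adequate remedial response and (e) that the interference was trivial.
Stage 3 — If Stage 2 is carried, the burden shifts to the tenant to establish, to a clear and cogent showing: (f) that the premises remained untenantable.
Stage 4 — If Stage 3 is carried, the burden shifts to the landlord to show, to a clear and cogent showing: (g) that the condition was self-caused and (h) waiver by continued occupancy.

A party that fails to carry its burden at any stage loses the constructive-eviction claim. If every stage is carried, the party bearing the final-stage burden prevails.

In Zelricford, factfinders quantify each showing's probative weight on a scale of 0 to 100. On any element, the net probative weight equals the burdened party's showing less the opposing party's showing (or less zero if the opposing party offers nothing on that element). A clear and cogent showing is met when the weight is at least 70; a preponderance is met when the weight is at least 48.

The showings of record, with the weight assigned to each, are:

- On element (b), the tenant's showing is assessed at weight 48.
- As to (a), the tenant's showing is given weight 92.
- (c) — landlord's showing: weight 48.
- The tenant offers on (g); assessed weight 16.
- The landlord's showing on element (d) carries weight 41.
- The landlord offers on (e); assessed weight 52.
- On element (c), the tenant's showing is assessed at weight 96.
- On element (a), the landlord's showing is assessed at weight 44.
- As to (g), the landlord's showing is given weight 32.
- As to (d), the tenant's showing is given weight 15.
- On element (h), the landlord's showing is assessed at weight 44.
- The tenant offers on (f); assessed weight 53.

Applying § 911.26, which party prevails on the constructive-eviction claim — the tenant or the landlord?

Stage 1 (tenant, a preponderance, weight is at least 48): (a) net 92−44=48 ≥ 48 — meets; (b) 48 ≥ 48 — meets; (c) net 96−48=48 ≥ 48 — meets.
  All elements met. The burden passes to the landlord.
Stage 2 (landlord, a preponderance, weight is at least 48): (d) net 41−15=26 < 48 — fails; (e) 52 ≥ 48 — meets.
  Not every element is met, so the landlord fails to carry Stage 2.
So the tenant prevails.

tenant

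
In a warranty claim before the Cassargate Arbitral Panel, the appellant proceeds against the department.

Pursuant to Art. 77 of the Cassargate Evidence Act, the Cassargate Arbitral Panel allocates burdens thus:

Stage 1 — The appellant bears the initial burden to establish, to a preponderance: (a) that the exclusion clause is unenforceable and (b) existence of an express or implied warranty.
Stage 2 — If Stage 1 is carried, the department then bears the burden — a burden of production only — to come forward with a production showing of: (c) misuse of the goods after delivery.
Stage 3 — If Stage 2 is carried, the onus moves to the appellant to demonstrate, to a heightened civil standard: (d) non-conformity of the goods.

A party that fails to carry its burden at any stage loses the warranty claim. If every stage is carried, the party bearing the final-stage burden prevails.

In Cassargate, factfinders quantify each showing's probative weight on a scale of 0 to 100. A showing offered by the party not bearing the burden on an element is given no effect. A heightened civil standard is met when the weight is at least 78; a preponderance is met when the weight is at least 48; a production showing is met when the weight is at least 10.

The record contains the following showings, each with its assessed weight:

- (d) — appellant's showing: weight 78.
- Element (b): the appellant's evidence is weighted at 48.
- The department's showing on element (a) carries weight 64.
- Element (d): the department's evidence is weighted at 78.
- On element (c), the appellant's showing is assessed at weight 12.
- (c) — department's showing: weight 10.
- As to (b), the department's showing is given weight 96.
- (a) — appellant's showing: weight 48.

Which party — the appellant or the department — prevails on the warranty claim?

appellant

Stage 1 (appellant, a preponderance, weight is at least 48): (a) 48 (department's 64 disregarded) ≥ 48 — meets; (b) 48 (department's 96 disregarded) ≥ 48 — meets.
  Stage 1 is satisfied; the onus moves to the department.
Stage 2 (department, a production showing, weight is at least 10): (c) 10 (appellant's 12 disregarded) ≥ 10 — meets.
  Stage 2 carried; the burden shifts to the appellant.
Stage 3 (appellant, a heightened civil standard, weight is at least 78): (d) 78 (department's 78 disregarded) ≥ 78 — meets.
  Stage 3 carried; the final stage is satisfied.
Every stage carried; the appellant prevails.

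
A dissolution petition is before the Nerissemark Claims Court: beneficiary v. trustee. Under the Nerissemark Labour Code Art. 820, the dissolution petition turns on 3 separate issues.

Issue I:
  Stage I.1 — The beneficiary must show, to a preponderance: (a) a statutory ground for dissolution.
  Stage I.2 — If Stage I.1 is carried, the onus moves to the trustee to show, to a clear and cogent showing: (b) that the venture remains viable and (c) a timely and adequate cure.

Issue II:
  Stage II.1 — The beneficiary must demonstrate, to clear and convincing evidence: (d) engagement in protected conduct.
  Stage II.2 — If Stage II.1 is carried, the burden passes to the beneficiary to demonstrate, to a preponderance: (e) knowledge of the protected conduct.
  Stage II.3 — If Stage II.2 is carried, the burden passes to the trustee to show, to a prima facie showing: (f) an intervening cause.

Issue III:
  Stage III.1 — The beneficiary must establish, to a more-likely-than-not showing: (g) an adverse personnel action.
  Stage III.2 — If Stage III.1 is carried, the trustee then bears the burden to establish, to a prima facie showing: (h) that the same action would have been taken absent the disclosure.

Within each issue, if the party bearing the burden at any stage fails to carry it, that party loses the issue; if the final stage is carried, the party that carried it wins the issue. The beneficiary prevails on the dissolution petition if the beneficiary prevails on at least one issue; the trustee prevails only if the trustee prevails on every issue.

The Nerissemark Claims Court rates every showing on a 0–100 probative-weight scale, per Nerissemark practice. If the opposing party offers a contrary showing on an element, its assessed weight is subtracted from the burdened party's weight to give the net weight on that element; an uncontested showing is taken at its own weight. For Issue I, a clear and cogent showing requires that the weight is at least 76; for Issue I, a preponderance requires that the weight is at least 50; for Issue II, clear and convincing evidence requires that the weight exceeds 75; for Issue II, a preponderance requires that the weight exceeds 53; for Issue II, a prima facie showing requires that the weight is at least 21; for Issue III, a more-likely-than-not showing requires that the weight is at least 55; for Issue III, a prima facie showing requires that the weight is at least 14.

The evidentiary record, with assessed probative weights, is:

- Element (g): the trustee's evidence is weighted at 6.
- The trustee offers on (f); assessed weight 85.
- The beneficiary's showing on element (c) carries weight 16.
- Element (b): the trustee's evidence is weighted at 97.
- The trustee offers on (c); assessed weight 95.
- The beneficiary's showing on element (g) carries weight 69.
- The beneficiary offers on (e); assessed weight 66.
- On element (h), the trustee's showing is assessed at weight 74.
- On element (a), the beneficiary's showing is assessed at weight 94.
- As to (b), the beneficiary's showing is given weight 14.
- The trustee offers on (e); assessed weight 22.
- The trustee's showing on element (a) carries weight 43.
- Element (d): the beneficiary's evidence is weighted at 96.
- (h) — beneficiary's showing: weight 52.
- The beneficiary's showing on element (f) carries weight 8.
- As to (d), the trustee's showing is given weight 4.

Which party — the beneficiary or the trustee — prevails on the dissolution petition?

— Issue I —
Stage I.1 (beneficiary, a preponderance, weight is at least 50): (a) net 94−43=51 ≥ 50 — meets.
  All elements met. The burden passes to the trustee.
Stage I.2 (trustee, a clear and cogent showing, weight is at least 76): (b) net 97−14=83 ≥ 76 — meets; (c) net 95−16=79 ≥ 76 — meets.
  Stage I.2 carried; the final stage is satisfied.
With every stage satisfied, the trustee prevails on this issue.
— Issue II —
At Stage II.1 the beneficiary must meet clear and convincing evidence (weight exceeds 75): on (d) the weight is 96 less the opposing 4 gives net 92, which does exceed 75, so (d) meets the standard.
  Stage II.1 carried; the burden remains with the beneficiary.
At Stage II.2 the beneficiary must meet a preponderance (weight exceeds 53): on (e) the weight is 66 less the opposing 22 gives net 44, which does not exceed 53, so (e) does not meet the standard.
  The beneficiary does not carry Stage II.2.
The analysis ends at Stage II.2; the trustee prevails on this issue.
— Issue III —
Stage III.1 (beneficiary, a more-likely-than-not showing, weight is at least 55): (g) net 69−6=63 ≥ 55 — meets.
  The beneficiary carries Stage III.1; the trustee now bears the burden.
Stage III.2 (trustee, a prima facie showing, weight is at least 14): (h) net 74−52=22 ≥ 14 — meets.
  The trustee carries the last stage.
All stages carried — the trustee prevails on this issue.
Per-issue: Issue I → trustee; Issue II → trustee; Issue III → trustee. The beneficiary must prevail on at least one issue; overall, the trustee prevails.

trustee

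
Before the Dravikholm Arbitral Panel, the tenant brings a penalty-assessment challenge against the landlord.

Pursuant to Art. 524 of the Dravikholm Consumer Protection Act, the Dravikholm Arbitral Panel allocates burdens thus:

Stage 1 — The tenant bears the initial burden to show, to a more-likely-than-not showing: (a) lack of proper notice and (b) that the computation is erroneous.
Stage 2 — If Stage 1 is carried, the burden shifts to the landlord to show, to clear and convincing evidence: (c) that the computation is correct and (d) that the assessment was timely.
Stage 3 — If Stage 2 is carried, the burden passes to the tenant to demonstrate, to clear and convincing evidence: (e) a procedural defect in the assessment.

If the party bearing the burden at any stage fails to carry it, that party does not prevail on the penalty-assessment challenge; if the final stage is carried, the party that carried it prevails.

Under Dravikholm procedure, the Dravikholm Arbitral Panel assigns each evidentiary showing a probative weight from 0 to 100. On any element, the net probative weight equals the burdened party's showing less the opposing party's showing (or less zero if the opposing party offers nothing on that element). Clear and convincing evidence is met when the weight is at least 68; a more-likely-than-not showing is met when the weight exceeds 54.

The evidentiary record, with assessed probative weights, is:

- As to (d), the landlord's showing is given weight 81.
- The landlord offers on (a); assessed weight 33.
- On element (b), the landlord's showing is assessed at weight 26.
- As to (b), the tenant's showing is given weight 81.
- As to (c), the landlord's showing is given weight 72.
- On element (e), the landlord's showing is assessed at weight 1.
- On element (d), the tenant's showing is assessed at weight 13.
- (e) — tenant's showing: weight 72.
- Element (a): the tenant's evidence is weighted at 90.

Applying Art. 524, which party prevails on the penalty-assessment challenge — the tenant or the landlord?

At Stage 1 the tenant must meet a more-likely-than-not showing (weight exceeds 54): on (a) the weight is 90 less the opposing 33 gives net 57, which does exceed 54, so (a) meets the standard; on (b) the weight is 81 less the opposing 26 gives net 55, > 54, so (b) meets the standard.
  All elements met. The burden passes to the landlord.
At Stage 2 the landlord must meet clear and convincing evidence (weight is at least 68): on (c) the weight is 72, which does reach 68, so (c) meets the standard; on (d) the weight is 81 less the opposing 13 gives net 68, ≥ 68, so (d) meets the standard.
  Stage 2 is satisfied; the onus moves to the tenant.
At Stage 3 the tenant must meet clear and convincing evidence (weight is at least 68): on (e) the weight is 72 less the opposing 1 gives net 71, ≥ 68, so (e) meets the standard.
  The tenant carries the last stage.
Every stage carried; the tenant prevails.

tenant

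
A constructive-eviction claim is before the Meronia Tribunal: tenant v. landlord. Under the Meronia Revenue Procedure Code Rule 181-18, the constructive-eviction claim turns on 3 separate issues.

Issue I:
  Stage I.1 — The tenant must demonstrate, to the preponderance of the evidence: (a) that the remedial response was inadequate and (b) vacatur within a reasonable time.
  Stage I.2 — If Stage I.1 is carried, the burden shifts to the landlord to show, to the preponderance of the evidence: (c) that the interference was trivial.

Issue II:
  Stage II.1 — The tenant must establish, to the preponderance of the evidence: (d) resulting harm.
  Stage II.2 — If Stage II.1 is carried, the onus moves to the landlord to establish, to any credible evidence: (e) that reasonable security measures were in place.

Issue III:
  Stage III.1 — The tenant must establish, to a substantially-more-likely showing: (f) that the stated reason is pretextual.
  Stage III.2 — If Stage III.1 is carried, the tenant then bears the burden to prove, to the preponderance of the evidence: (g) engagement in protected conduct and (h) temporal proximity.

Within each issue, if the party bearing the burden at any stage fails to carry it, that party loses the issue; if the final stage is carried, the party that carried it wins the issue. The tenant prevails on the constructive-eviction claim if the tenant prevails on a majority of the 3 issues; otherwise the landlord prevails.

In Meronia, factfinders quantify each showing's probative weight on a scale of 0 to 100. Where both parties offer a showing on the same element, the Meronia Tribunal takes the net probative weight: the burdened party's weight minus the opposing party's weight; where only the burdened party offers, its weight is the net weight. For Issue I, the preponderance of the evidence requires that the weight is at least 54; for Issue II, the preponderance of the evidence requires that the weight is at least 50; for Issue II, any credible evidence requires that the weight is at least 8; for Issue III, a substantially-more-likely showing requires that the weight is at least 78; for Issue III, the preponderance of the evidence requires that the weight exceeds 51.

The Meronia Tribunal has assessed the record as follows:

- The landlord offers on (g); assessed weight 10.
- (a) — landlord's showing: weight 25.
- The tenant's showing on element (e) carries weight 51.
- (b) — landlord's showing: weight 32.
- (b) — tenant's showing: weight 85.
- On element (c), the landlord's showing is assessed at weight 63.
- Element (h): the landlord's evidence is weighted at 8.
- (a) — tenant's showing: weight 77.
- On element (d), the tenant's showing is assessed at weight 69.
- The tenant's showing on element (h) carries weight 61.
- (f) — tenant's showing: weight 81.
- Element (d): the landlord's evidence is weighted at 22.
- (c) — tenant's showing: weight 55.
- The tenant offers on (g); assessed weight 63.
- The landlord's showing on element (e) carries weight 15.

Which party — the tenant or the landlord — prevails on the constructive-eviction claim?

landlord

— Issue I —
Stage I.1 — burden on tenant; standard: the preponderance of the evidence (weight is at least 54).
    (a): 77 − 25 = 52 < 54 [not met]
    (b): 85 − 32 = 53 < 54 [not met]
  Stage I.1 not carried; the tenant fails its burden.
The landlord prevails on this issue.
— Issue II —
Stage II.1 (tenant, the preponderance of the evidence, weight is at least 50): (d) net 69−22=47 < 50 — fails.
  The tenant does not carry Stage II.1.
The analysis ends at Stage II.1; the landlord prevails on this issue.
— Issue III —
Stage III.1 — burden on tenant; standard: a substantially-more-likely showing (weight is at least 78).
    (f): 81 ≥ 78 [met]
  All elements met. The tenant retains the burden for Stage III.2.
Stage III.2 — burden on tenant; standard: the preponderance of the evidence (weight exceeds 51).
    (g): 63 − 10 = 53 > 51 [met]
    (h): 61 − 8 = 53 > 51 [met]
  All elements met at the final stage.
All stages carried — the tenant prevails on this issue.
Per-issue: Issue I → landlord; Issue II → landlord; Issue III → tenant. The tenant must prevail on a majority of issues; overall, the landlord prevails.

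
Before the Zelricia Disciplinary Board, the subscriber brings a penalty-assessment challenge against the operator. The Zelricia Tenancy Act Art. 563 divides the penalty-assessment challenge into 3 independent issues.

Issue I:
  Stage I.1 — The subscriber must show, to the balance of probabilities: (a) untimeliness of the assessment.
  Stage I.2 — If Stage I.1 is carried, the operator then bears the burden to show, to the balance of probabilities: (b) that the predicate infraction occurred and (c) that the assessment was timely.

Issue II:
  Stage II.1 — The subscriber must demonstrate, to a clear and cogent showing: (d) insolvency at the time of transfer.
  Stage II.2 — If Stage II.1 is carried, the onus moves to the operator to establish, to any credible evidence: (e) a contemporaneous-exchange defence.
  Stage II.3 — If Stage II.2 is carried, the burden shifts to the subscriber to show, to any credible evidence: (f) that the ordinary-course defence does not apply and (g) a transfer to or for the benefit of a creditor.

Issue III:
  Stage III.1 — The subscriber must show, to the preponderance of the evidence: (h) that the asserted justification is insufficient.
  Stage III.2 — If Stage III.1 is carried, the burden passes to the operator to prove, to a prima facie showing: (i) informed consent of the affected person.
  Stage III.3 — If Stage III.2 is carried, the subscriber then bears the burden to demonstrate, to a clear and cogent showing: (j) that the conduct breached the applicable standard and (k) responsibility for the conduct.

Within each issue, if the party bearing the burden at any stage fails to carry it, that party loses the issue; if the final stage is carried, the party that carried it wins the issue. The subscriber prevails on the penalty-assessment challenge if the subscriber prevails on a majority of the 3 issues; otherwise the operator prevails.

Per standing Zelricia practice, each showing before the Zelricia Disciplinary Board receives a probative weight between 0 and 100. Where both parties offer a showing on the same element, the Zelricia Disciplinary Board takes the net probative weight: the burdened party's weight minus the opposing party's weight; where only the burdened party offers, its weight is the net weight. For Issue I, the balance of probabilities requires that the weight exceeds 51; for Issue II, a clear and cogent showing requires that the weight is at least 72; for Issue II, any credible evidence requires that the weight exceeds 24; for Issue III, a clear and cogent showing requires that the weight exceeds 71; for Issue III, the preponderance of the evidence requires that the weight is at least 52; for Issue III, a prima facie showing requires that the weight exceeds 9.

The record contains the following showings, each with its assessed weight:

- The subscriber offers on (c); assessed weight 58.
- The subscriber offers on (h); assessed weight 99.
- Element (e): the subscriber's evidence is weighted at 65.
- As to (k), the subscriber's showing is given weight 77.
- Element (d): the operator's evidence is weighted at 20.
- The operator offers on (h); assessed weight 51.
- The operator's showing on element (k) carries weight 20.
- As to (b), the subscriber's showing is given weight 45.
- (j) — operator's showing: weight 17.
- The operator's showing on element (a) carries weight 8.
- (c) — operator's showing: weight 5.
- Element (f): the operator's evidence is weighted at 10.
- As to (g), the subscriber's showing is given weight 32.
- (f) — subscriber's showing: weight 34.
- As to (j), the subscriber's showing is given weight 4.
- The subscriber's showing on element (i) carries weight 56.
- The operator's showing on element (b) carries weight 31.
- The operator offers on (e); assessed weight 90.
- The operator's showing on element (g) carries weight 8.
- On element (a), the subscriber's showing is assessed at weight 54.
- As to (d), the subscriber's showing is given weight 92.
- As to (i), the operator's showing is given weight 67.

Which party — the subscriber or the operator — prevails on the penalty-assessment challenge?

operator

— Issue I —
Stage I.1 — burden on subscriber; standard: the balance of probabilities (weight exceeds 51).
    (a): 54 − 8 = 46 ≤ 51 [not met]
  Not every element is met, so the subscriber fails to carry Stage I.1.
The operator prevails on this issue.
— Issue II —
Stage II.1 (subscriber, a clear and cogent showing, weight is at least 72): (d) net 92−20=72 ≥ 72 — meets.
  The subscriber carries Stage II.1; the operator now bears the burden.
Stage II.2 (operator, any credible evidence, weight exceeds 24): (e) net 90−65=25 > 24 — meets.
  All elements met. The burden passes to the subscriber.
Stage II.3 (subscriber, any credible evidence, weight exceeds 24): (f) net 34−10=24 ≤ 24 — fails; (g) net 32−8=24 ≤ 24 — fails.
  Stage II.3 not carried; the subscriber fails its burden.
So the operator prevails on this issue.
— Issue III —
Stage III.1 (subscriber, the preponderance of the evidence, weight is at least 52): (h) net 99−51=48 < 52 — fails.
  Stage III.1 not carried; the subscriber fails its burden.
The analysis ends at Stage III.1; the operator prevails on this issue.
Per-issue: Issue I → operator; Issue II → operator; Issue III → operator. The subscriber must prevail on a majority of issues; overall, the operator prevails.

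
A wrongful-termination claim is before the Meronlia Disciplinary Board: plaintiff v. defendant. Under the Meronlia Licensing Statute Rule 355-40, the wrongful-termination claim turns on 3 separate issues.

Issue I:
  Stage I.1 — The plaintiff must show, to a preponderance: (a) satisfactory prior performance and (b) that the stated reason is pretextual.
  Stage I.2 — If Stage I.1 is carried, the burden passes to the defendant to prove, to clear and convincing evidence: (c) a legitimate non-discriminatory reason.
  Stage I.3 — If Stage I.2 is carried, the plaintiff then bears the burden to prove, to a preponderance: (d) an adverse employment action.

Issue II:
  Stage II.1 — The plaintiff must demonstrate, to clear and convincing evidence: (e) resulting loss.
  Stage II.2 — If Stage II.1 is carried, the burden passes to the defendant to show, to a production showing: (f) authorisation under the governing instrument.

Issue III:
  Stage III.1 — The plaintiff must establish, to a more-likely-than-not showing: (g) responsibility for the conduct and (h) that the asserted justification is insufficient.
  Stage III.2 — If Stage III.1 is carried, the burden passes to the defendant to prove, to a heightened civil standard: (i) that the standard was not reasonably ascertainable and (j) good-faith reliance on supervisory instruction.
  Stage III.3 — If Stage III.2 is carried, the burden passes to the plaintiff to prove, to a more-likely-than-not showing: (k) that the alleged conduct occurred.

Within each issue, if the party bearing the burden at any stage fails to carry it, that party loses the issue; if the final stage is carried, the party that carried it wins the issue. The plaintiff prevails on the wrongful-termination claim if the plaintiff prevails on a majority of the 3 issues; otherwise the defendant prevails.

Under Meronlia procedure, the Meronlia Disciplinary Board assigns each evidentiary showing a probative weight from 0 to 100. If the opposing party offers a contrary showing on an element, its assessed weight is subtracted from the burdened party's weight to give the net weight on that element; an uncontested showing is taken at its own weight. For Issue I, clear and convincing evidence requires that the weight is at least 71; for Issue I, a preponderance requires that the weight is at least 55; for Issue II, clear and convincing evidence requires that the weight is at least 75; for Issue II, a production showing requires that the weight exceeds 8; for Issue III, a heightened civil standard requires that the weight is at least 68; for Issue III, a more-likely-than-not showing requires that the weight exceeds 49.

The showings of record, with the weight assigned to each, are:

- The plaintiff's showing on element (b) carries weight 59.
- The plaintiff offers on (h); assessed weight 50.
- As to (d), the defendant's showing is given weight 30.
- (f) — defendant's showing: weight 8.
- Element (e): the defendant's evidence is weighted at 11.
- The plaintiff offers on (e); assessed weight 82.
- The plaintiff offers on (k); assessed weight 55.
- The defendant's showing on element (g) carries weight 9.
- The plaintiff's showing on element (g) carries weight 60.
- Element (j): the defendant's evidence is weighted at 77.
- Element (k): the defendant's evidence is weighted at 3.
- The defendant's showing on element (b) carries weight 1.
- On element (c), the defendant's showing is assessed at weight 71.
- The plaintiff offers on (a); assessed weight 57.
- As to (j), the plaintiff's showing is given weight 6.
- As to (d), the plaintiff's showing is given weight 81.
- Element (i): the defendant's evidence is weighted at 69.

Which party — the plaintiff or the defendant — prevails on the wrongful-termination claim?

defendant

— Issue I —
Stage I.1 (plaintiff, a preponderance, weight is at least 55): (a) 57 ≥ 55 — meets; (b) net 59−1=58 ≥ 55 — meets.
  The plaintiff carries Stage I.1; the defendant now bears the burden.
Stage I.2 (defendant, clear and convincing evidence, weight is at least 71): (c) 71 ≥ 71 — meets.
  The defendant carries Stage I.2; the plaintiff now bears the burden.
Stage I.3 (plaintiff, a preponderance, weight is at least 55): (d) net 81−30=51 < 55 — fails.
  Stage I.3 not carried; the plaintiff fails its burden.
The defendant prevails on this issue.
— Issue II —
Stage II.1 (plaintiff, clear and convincing evidence, weight is at least 75): (e) net 82−11=71 < 75 — fails.
  Stage II.1 not carried; the plaintiff fails its burden.
So the defendant prevails on this issue.
— Issue III —
Stage III.1 — burden on plaintiff; standard: a more-likely-than-not showing (weight exceeds 49).
    (g): 60 − 9 = 51 > 49 [met]
    (h): 50 > 49 [met]
  All elements met. The burden passes to the defendant.
Stage III.2 — burden on defendant; standard: a heightened civil standard (weight is at least 68).
    (i): 69 ≥ 68 [met]
    (j): 77 − 6 = 71 ≥ 68 [met]
  All elements met. The burden passes to the plaintiff.
Stage III.3 — burden on plaintiff; standard: a more-likely-than-not showing (weight exceeds 49).
    (k): 55 − 3 = 52 > 49 [met]
  The plaintiff carries the last stage.
All stages carried — the plaintiff prevails on this issue.
Per-issue: Issue I → defendant; Issue II → defendant; Issue III → plaintiff. The plaintiff must prevail on a majority of issues; overall, the defendant prevails.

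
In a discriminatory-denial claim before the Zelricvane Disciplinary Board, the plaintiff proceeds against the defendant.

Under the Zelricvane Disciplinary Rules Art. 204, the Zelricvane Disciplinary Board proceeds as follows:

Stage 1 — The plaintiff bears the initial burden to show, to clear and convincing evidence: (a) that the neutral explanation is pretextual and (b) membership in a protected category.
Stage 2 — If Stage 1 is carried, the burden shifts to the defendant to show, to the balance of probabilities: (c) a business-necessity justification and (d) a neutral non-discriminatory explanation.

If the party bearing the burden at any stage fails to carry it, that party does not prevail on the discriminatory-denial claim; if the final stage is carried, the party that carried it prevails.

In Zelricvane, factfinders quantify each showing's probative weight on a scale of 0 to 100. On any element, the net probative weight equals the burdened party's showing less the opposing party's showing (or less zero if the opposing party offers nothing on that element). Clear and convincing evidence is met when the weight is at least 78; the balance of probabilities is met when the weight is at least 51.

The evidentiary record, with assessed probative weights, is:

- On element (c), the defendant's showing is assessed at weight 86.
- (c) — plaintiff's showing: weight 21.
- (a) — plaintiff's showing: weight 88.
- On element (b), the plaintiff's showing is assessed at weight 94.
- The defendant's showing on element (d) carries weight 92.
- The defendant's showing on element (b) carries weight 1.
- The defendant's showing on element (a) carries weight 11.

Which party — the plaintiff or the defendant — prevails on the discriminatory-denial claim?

defendant

Stage 1 (plaintiff, clear and convincing evidence, weight is at least 78): (a) net 88−11=77 < 78 — fails; (b) net 94−1=93 ≥ 78 — meets.
  Not every element is met, so the plaintiff fails to carry Stage 1.
The analysis ends at Stage 1; the defendant prevails.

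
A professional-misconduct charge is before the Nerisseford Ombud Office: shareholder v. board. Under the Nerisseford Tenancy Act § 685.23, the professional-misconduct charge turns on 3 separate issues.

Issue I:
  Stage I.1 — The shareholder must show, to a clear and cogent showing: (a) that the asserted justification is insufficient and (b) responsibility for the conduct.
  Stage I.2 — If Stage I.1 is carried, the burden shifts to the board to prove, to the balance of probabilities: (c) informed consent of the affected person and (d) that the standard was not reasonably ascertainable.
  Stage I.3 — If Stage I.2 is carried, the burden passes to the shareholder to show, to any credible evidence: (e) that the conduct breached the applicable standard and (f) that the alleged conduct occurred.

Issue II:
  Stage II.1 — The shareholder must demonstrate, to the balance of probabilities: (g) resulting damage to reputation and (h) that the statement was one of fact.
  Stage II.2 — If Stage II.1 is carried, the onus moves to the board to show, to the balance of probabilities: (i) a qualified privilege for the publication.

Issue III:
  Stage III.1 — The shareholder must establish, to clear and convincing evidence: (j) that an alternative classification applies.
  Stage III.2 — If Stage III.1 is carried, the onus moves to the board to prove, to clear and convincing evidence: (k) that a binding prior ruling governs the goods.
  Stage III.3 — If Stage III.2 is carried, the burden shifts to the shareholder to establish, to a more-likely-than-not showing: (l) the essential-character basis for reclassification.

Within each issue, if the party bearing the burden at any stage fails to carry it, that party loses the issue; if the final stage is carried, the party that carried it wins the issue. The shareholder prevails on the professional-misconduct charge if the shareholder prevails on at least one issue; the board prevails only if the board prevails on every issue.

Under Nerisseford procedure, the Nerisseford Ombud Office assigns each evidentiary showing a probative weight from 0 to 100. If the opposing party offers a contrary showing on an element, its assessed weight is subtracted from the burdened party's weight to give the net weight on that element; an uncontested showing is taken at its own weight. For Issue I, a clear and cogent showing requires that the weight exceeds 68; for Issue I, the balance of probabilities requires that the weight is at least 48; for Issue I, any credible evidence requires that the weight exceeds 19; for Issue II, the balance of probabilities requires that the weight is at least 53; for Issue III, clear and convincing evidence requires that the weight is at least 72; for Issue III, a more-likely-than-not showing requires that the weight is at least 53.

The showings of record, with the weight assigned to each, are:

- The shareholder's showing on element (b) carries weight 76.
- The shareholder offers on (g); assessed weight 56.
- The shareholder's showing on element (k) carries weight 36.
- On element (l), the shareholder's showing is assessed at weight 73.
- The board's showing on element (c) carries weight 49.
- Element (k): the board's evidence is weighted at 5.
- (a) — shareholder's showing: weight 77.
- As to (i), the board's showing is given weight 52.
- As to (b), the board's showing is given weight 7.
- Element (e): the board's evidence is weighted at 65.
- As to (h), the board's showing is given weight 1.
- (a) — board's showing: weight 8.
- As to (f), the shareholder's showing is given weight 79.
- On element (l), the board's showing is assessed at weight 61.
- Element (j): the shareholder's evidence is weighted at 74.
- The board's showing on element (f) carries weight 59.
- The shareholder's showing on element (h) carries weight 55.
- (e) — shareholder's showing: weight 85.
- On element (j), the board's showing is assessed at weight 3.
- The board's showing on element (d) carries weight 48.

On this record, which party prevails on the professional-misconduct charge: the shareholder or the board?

— Issue I —
Stage I.1 — burden on shareholder; standard: a clear and cogent showing (weight exceeds 68).
    (a): 77 − 8 = 69 > 68 [met]
    (b): 76 − 7 = 69 > 68 [met]
  All elements met. The burden passes to the board.
Stage I.2 — burden on board; standard: the balance of probabilities (weight is at least 48).
    (c): 49 ≥ 48 [met]
    (d): 48 ≥ 48 [met]
  Stage I.2 is satisfied; the onus moves to the shareholder.
Stage I.3 — burden on shareholder; standard: any credible evidence (weight exceeds 19).
    (e): 85 − 65 = 20 > 19 [met]
    (f): 79 − 59 = 20 > 19 [met]
  All elements met at the final stage.
All stages carried — the shareholder prevails on this issue.
— Issue II —
Stage II.1 (shareholder, the balance of probabilities, weight is at least 53): (g) 56 ≥ 53 — meets; (h) net 55−1=54 ≥ 53 — meets.
  All elements met. The burden passes to the board.
Stage II.2 (board, the balance of probabilities, weight is at least 53): (i) 52 < 53 — fails.
  The board does not carry Stage II.2.
The analysis ends at Stage II.2; the shareholder prevails on this issue.
— Issue III —
Stage III.1 — burden on shareholder; standard: clear and convincing evidence (weight is at least 72).
    (j): 74 − 3 = 71 < 72 [not met]
  Stage III.1 not carried; the shareholder fails its burden.
So the board prevails on this issue.
Per-issue: Issue I → shareholder; Issue II → shareholder; Issue III → board. The shareholder must prevail on at least one issue; overall, the shareholder prevails.

shareholder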